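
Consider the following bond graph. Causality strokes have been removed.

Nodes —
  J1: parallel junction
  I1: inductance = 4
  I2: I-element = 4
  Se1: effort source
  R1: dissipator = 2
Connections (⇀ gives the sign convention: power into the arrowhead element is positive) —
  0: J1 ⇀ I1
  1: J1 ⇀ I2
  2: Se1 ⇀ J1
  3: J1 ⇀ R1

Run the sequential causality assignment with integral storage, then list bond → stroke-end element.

bond 2 →J1  (Se1: effort source, stroke at far end)
bond 0 →I1  (J1: bond 2 brought effort, rest push out)
bond 1 →I2  (0-jn J1 has e-setter on 2)
bond 3 →R1  (common-e at J1 fixed by 2)

#0 |I1
#1 |I2
#2 |J1
#3 |R1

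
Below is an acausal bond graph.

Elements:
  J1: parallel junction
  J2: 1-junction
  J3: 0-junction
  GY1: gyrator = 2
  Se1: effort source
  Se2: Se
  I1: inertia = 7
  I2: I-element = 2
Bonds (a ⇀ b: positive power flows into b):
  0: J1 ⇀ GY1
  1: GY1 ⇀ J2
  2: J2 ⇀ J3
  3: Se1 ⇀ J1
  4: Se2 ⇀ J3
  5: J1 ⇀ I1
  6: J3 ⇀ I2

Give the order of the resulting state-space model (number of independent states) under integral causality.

2  (I1, I2 all integral)

#3 stroke at J1  (Se1 fixes effort; stroke away)
#4 stroke at J3  (Se2 fixes effort; stroke away)
#0 stroke at GY1  (J1 effort already set via bond 3)
#5 stroke at I1  (J1 effort already set via bond 3)
#2 stroke at J2  (0-jn J3 has e-setter on 4)
#6 stroke at I2  (J3: bond 4 brought effort, rest push out)
#1 stroke at GY1  (GY1 both-in/both-out from 0)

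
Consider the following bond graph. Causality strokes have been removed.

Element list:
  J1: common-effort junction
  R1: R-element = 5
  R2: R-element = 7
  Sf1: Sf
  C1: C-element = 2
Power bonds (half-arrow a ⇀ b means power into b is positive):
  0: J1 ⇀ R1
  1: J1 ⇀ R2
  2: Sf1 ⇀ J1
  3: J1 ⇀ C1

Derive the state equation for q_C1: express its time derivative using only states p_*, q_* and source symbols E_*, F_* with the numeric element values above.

β2 stroke at Sf1  (Sf1: flow source, stroke at near end)
β3 stroke at J1  (prefer integral on C1)
β0 stroke at R1  (J1 effort already set via bond 3)
β1 stroke at R2  (J1: bond 3 brought effort, rest push out)

dq_C1/dt = F_Sf1 - 6*q_C1/35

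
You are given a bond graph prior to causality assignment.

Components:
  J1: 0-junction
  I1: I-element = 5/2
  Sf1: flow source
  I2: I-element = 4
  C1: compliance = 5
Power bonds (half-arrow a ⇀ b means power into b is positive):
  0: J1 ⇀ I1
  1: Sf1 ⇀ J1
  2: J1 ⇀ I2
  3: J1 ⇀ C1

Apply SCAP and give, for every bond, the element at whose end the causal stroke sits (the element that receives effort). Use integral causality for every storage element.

b1 →Sf1  (Sf1 fixes flow; stroke at Sf1)
b0 →I1  (I1: I, integral causality)
b2 →I2  (I2: I, integral causality)
b3 →J1  (only one effort-in slot at J1)

bond 0 |I1
bond 1 |Sf1
bond 2 |I2
bond 3 |J1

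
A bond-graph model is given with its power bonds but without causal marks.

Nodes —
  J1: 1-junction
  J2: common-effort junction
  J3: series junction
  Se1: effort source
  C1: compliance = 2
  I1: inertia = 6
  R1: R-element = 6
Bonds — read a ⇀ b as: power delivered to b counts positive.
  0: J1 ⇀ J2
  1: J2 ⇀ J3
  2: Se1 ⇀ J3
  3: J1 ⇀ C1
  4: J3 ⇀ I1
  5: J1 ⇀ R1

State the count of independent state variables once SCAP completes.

β2 stroke→J3  (source Se1 imposes e)
β3 stroke→J1  (C1: C, integral causality)
β4 stroke→I1  (I1 integral (f out))
β1 stroke→J3  (J3 flow already set via bond 4)
β0 stroke→J2  (J2 needs exactly one e-in)
β5 stroke→J1  (common-f at J1 fixed by 0)

2  (C1, I1 all integral)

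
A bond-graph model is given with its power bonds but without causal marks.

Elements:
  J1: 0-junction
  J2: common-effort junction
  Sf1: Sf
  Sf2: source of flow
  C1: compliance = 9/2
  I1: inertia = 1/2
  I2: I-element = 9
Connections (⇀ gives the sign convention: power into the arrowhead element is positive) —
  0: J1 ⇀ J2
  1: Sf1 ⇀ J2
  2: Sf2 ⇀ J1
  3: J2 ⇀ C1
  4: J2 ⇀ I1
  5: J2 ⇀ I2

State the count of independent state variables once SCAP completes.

3  (C1, I1, I2 all integral)

β1 stroke at Sf1  (Sf1 fixes flow; stroke at Sf1)
β2 stroke at Sf2  (Sf2 fixes flow; stroke at Sf2)
β0 stroke at J1  (closing 0-jn rule on J1)
β3 stroke at J2  (prefer integral on C1)
β4 stroke at I1  (J2 effort already set via bond 3)
β5 stroke at I2  (J2: bond 3 brought effort, rest push out)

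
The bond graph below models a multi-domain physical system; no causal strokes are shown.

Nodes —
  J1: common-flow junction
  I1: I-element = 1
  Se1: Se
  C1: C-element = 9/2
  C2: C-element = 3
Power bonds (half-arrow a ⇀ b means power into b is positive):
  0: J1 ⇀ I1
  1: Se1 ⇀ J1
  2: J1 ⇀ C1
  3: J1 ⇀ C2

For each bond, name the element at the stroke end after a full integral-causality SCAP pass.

b0 |I1
b1 |J1
b2 |J1
b3 |J1

β1 |J1  (source Se1 imposes e)
β0 |I1  (I1 integral (f out))
β2 |J1  (J1 flow already set via bond 0)
β3 |J1  (J1: bond 0 brought flow, rest push out)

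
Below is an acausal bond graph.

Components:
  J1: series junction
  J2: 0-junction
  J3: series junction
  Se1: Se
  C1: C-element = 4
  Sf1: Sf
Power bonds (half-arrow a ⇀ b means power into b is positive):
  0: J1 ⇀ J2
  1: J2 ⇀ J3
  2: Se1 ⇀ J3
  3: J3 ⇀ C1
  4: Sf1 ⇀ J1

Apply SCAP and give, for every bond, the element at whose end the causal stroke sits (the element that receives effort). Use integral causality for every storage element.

b0 stroke→J1
b1 stroke→J2
b2 stroke→J3
b3 stroke→J3
b4 stroke→Sf1

#2 stroke→J3  (Se1 (Se) sets effort on bond)
#4 stroke→Sf1  (Sf1 (Sf) sets flow on bond)
#0 stroke→J1  (common-f at J1 fixed by 4)
#1 stroke→J2  (J2 needs exactly one e-in)
#3 stroke→J3  (J3 flow already set via bond 1)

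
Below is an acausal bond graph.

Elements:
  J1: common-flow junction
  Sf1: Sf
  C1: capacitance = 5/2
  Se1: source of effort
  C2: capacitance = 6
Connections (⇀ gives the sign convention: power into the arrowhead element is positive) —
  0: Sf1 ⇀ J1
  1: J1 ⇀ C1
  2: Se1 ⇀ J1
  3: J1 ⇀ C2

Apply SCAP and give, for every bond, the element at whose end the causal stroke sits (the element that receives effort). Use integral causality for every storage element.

β0 |Sf1
β1 |J1
β2 |J1
β3 |J1

#0 →Sf1  (Sf1 (Sf) sets flow on bond)
#2 →J1  (Se1 (Se) sets effort on bond)
#1 →J1  (J1 flow already set via bond 0)
#3 →J1  (J1: bond 0 brought flow, rest push out)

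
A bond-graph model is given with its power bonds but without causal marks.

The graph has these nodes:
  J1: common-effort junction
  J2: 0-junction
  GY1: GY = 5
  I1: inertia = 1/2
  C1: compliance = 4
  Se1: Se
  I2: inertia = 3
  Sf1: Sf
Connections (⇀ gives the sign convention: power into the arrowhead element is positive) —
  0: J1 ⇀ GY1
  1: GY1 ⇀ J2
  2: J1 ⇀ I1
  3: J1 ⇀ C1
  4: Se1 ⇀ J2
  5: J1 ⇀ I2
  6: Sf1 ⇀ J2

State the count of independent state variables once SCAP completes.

b4 stroke→J2  (source Se1 imposes e)
b6 stroke→Sf1  (Sf1: flow source, stroke at near end)
b1 stroke→GY1  (J2 effort already set via bond 4)
b0 stroke→GY1  (through GY1, causality inverts; strokes same side of GY1)
b2 stroke→I1  (I1: I, integral causality)
b3 stroke→J1  (prefer integral on C1)
b5 stroke→I2  (0-jn J1 has e-setter on 3)

3  (C1, I1, I2 all integral)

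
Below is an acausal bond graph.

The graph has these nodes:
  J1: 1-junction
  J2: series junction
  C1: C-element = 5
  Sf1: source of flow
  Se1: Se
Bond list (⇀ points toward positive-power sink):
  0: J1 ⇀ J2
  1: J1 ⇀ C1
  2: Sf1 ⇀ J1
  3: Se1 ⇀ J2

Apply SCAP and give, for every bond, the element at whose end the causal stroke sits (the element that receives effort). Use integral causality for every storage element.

b0 stroke→J1
b1 stroke→J1
b2 stroke→Sf1
b3 stroke→J2

#2 stroke at Sf1  (Sf1 fixes flow; stroke at Sf1)
#3 stroke at J2  (Se1 fixes effort; stroke away)
#0 stroke at J1  (J1 flow already set via bond 2)
#1 stroke at J1  (J1: bond 2 brought flow, rest push out)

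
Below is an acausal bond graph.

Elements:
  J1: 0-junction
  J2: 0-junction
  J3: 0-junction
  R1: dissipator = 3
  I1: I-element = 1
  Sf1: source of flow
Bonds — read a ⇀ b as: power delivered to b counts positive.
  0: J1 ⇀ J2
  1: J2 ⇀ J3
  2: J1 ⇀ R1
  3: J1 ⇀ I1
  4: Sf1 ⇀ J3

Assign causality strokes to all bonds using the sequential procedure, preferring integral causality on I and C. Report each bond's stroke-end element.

bond 0 |J2
bond 1 |J3
bond 2 |J1
bond 3 |I1
bond 4 |Sf1

b4 stroke→Sf1  (Sf1: flow source, stroke at near end)
b1 stroke→J3  (only one effort-in slot at J3)
b0 stroke→J2  (closing 0-jn rule on J2)
b3 stroke→I1  (I1 outputs flow p/I1)
b2 stroke→J1  (J1 needs exactly one e-in)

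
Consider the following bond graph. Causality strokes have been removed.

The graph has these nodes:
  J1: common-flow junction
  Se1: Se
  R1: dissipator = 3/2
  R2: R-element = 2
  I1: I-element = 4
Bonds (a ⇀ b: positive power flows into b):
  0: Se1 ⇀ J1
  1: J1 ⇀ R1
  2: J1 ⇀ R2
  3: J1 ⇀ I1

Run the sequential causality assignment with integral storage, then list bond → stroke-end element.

b0 stroke→J1  (source Se1 imposes e)
b3 stroke→I1  (I1: I, integral causality)
b1 stroke→J1  (J1 flow already set via bond 3)
b2 stroke→J1  (J1 flow already set via bond 3)

b0 →J1
b1 →J1
b2 →J1
b3 →I1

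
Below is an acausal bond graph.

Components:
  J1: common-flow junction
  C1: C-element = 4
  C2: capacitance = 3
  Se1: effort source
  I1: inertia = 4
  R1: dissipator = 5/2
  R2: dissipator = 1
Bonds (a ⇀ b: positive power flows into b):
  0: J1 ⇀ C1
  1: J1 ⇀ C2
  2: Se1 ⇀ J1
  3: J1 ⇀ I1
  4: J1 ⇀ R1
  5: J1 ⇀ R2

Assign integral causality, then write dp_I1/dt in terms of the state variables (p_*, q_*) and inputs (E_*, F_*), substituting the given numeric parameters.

β2 →J1  (Se1: effort source, stroke at far end)
β0 →J1  (C1: C, integral causality)
β1 →J1  (C2: C, integral causality)
β3 →I1  (I1 integral (f out))
β4 →J1  (J1 flow already set via bond 3)
β5 →J1  (1-jn J1 has f-setter on 3)

dp_I1/dt = E_Se1 - 7*p_I1/8 - q_C1/4 - q_C2/3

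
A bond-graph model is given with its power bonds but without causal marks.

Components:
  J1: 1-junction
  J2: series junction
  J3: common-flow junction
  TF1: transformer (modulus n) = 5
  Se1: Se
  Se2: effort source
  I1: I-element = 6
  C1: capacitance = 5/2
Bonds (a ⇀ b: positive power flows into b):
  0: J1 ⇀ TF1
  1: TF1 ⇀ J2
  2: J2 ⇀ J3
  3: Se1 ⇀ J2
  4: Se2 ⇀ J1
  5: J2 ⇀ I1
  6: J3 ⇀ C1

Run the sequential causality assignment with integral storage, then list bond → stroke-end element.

bond 0 |TF1
bond 1 |J2
bond 2 |J2
bond 3 |J2
bond 4 |J1
bond 5 |I1
bond 6 |J3

b3 |J2  (Se1: effort source, stroke at far end)
b4 |J1  (Se2 (Se) sets effort on bond)
b0 |TF1  (only one flow-in slot at J1)
b1 |J2  (through TF1, causality passes straight; one stroke at TF1)
b5 |I1  (I1: I, integral causality)
b2 |J2  (common-f at J2 fixed by 5)
b6 |J3  (J3 flow already set via bond 2)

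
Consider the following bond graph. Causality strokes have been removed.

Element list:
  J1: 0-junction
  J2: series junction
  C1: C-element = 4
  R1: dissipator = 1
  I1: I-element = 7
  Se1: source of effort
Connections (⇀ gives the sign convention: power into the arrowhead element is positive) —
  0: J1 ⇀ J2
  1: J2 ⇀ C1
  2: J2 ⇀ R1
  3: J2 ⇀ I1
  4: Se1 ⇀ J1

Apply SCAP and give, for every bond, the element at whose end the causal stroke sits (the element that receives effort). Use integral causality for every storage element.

β0 stroke→J2
β1 stroke→J2
β2 stroke→J2
β3 stroke→I1
β4 stroke→J1

#4 →J1  (Se1 fixes effort; stroke away)
#0 →J2  (0-jn J1 has e-setter on 4)
#1 →J2  (C1 integral (e out))
#3 →I1  (I1 outputs flow p/I1)
#2 →J2  (J2: bond 3 brought flow, rest push out)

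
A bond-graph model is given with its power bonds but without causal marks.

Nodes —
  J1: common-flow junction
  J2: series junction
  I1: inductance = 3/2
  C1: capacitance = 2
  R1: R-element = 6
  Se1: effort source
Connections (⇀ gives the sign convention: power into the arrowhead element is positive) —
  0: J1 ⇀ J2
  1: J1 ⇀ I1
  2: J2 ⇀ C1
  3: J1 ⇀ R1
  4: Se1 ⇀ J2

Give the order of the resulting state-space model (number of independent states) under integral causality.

bond 4 stroke→J2  (source Se1 imposes e)
bond 1 stroke→I1  (I1: I, integral causality)
bond 0 stroke→J1  (J1 flow already set via bond 1)
bond 3 stroke→J1  (common-f at J1 fixed by 1)
bond 2 stroke→J2  (1-jn J2 has f-setter on 0)

2  (C1, I1 all integral)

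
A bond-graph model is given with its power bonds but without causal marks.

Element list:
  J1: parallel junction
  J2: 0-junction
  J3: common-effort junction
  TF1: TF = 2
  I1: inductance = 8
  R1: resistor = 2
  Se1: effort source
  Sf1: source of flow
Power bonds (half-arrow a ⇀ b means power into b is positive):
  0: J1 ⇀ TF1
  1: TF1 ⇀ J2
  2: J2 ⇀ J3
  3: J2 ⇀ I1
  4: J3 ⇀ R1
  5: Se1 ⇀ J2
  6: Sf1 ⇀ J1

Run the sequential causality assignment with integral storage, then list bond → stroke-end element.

b5 stroke→J2  (Se1 fixes effort; stroke away)
b6 stroke→Sf1  (Sf1: flow source, stroke at near end)
b0 stroke→J1  (J1: last free bond brings effort in)
b1 stroke→TF1  (common-e at J2 fixed by 5)
b2 stroke→J3  (common-e at J2 fixed by 5)
b3 stroke→I1  (0-jn J2 has e-setter on 5)
b4 stroke→R1  (common-e at J3 fixed by 2)

bond 0 stroke→J1
bond 1 stroke→TF1
bond 2 stroke→J3
bond 3 stroke→I1
bond 4 stroke→R1
bond 5 stroke→J2
bond 6 stroke→Sf1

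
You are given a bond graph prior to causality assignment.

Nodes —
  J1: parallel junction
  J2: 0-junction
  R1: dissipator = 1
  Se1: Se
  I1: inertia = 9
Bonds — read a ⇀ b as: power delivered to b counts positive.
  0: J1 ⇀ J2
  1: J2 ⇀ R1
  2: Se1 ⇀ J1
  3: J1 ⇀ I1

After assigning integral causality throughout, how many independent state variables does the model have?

1  (I1 all integral)

β2 stroke→J1  (Se1 fixes effort; stroke away)
β0 stroke→J2  (0-jn J1 has e-setter on 2)
β3 stroke→I1  (common-e at J1 fixed by 2)
β1 stroke→R1  (0-jn J2 has e-setter on 0)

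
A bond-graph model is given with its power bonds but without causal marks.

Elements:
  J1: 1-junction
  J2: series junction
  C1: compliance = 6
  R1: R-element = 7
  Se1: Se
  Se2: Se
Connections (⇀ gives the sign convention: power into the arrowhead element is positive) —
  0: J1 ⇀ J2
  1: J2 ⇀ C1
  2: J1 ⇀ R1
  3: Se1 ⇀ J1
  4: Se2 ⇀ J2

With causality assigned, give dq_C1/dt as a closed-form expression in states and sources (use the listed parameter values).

dq_C1/dt = E_Se1/7 + E_Se2/7 - q_C1/42

#3 →J1  (Se1 (Se) sets effort on bond)
#4 →J2  (Se2 fixes effort; stroke away)
#1 →J2  (C1 integral (e out))
#0 →J1  (J2: last free bond brings flow in)
#2 →R1  (J1 needs exactly one f-in)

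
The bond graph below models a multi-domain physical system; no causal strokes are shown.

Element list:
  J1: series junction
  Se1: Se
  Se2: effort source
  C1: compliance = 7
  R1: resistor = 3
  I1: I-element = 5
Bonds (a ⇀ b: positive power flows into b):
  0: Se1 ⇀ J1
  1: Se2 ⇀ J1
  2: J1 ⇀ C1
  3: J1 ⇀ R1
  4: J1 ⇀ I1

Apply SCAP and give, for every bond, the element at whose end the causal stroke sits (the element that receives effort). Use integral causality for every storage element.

bond 0 stroke at J1  (Se1: effort source, stroke at far end)
bond 1 stroke at J1  (Se2 fixes effort; stroke away)
bond 2 stroke at J1  (prefer integral on C1)
bond 4 stroke at I1  (I1: I, integral causality)
bond 3 stroke at J1  (J1: bond 4 brought flow, rest push out)

#0 stroke→J1
#1 stroke→J1
#2 stroke→J1
#3 stroke→J1
#4 stroke→I1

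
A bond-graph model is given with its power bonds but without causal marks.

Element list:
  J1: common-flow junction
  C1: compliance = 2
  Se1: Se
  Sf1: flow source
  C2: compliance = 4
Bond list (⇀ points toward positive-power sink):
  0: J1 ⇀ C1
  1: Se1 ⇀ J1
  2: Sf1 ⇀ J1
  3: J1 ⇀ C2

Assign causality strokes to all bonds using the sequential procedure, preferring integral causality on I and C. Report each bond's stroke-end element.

#1 stroke at J1  (Se1 (Se) sets effort on bond)
#2 stroke at Sf1  (Sf1 (Sf) sets flow on bond)
#0 stroke at J1  (common-f at J1 fixed by 2)
#3 stroke at J1  (common-f at J1 fixed by 2)

b0 stroke at J1
b1 stroke at J1
b2 stroke at Sf1
b3 stroke at J1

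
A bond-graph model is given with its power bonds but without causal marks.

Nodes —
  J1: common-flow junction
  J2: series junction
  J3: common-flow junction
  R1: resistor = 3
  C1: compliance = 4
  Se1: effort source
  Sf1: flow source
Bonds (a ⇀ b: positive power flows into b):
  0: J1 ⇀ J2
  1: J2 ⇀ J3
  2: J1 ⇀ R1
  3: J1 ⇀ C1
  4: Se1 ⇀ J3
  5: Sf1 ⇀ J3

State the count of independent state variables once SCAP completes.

1  (C1 all integral)

bond 4 stroke at J3  (Se1: effort source, stroke at far end)
bond 5 stroke at Sf1  (Sf1: flow source, stroke at near end)
bond 1 stroke at J3  (1-jn J3 has f-setter on 5)
bond 0 stroke at J2  (1-jn J2 has f-setter on 1)
bond 2 stroke at J1  (1-jn J1 has f-setter on 0)
bond 3 stroke at J1  (J1: bond 0 brought flow, rest push out)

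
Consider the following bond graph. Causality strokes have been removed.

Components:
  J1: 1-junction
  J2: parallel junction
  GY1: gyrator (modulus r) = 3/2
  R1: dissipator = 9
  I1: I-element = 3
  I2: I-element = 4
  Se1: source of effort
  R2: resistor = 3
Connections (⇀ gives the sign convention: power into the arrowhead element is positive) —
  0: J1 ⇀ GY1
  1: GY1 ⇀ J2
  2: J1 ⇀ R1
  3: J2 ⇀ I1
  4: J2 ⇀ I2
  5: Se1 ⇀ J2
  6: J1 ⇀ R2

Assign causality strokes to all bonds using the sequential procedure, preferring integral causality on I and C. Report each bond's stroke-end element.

bond 5 →J2  (Se1 (Se) sets effort on bond)
bond 1 →GY1  (0-jn J2 has e-setter on 5)
bond 3 →I1  (J2: bond 5 brought effort, rest push out)
bond 4 →I2  (0-jn J2 has e-setter on 5)
bond 0 →GY1  (GY1 both-in/both-out from 1)
bond 2 →J1  (J1: bond 0 brought flow, rest push out)
bond 6 →J1  (J1 flow already set via bond 0)

bond 0 stroke at GY1
bond 1 stroke at GY1
bond 2 stroke at J1
bond 3 stroke at I1
bond 4 stroke at I2
bond 5 stroke at J2
bond 6 stroke at J1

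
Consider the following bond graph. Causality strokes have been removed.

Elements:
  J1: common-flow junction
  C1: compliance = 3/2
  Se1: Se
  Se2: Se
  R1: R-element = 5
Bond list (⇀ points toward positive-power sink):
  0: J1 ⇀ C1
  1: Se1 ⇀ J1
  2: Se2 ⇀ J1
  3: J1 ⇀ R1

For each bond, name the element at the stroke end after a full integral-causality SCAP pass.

bond 0 stroke→J1
bond 1 stroke→J1
bond 2 stroke→J1
bond 3 stroke→R1

b1 |J1  (source Se1 imposes e)
b2 |J1  (Se2 fixes effort; stroke away)
b0 |J1  (prefer integral on C1)
b3 |R1  (closing 1-jn rule on J1)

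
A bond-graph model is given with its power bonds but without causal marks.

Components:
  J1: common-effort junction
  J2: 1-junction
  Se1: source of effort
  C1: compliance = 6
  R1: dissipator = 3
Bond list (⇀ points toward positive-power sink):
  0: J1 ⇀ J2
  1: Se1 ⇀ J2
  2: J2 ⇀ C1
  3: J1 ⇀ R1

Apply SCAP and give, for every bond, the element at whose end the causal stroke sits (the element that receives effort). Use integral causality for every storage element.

b1 →J2  (source Se1 imposes e)
b2 →J2  (prefer integral on C1)
b0 →J1  (J2 needs exactly one f-in)
b3 →R1  (J1 effort already set via bond 0)

β0 →J1
β1 →J2
β2 →J2
β3 →R1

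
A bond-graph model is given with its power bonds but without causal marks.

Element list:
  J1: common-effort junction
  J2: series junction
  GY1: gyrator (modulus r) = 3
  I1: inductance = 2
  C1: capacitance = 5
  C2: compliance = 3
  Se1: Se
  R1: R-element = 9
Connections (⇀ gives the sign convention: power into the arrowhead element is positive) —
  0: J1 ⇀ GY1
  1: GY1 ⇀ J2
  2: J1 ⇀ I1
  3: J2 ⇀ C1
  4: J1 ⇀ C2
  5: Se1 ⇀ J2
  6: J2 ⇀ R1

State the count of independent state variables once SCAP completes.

b5 stroke at J2  (Se1 fixes effort; stroke away)
b2 stroke at I1  (I1 integral (f out))
b3 stroke at J2  (C1 outputs effort q/C1)
b4 stroke at J1  (C2: C, integral causality)
b0 stroke at GY1  (common-e at J1 fixed by 4)
b1 stroke at GY1  (GY1 both-in/both-out from 0)
b6 stroke at J2  (J2 flow already set via bond 1)

3  (C1, C2, I1 all integral)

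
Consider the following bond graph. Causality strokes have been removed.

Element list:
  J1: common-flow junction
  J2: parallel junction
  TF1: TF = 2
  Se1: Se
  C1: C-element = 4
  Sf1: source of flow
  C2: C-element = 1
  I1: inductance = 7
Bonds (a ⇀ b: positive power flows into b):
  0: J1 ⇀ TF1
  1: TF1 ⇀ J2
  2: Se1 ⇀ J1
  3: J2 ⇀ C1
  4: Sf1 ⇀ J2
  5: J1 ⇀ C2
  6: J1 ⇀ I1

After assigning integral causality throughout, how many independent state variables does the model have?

b2 →J1  (Se1 (Se) sets effort on bond)
b4 →Sf1  (source Sf1 imposes f)
b3 →J2  (C1 outputs effort q/C1)
b1 →TF1  (J2: bond 3 brought effort, rest push out)
b0 →J1  (through TF1, causality passes straight; one stroke at TF1)
b5 →J1  (prefer integral on C2)
b6 →I1  (only one flow-in slot at J1)

3  (C1, C2, I1 all integral)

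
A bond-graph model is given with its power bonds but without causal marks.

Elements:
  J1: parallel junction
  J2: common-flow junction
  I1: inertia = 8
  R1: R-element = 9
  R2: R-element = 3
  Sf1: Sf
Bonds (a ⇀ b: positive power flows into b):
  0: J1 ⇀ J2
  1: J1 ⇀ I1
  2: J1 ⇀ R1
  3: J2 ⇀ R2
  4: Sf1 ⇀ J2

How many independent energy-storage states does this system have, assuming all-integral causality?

bond 4 →Sf1  (Sf1 fixes flow; stroke at Sf1)
bond 0 →J2  (J2: bond 4 brought flow, rest push out)
bond 3 →J2  (1-jn J2 has f-setter on 4)
bond 1 →I1  (prefer integral on I1)
bond 2 →J1  (closing 0-jn rule on J1)

1  (I1 all integral)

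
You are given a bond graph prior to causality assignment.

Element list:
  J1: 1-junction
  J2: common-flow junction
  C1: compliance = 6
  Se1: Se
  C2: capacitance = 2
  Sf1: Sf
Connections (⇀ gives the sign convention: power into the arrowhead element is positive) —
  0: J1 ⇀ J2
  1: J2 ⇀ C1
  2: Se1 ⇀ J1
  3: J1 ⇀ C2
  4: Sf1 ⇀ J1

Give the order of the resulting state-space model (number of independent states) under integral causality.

bond 2 stroke at J1  (Se1: effort source, stroke at far end)
bond 4 stroke at Sf1  (source Sf1 imposes f)
bond 0 stroke at J1  (J1: bond 4 brought flow, rest push out)
bond 3 stroke at J1  (J1 flow already set via bond 4)
bond 1 stroke at J2  (1-jn J2 has f-setter on 0)

2  (C1, C2 all integral)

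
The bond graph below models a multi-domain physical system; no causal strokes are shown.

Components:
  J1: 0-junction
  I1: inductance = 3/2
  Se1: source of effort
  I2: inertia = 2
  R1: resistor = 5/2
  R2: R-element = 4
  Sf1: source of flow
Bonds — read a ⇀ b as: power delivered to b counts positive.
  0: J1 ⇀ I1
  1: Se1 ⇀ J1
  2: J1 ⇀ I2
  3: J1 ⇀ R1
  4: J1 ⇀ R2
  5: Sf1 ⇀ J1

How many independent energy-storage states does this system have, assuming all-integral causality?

2  (I1, I2 all integral)

b1 →J1  (Se1 (Se) sets effort on bond)
b5 →Sf1  (Sf1 (Sf) sets flow on bond)
b0 →I1  (common-e at J1 fixed by 1)
b2 →I2  (J1: bond 1 brought effort, rest push out)
b3 →R1  (J1 effort already set via bond 1)
b4 →R2  (J1: bond 1 brought effort, rest push out)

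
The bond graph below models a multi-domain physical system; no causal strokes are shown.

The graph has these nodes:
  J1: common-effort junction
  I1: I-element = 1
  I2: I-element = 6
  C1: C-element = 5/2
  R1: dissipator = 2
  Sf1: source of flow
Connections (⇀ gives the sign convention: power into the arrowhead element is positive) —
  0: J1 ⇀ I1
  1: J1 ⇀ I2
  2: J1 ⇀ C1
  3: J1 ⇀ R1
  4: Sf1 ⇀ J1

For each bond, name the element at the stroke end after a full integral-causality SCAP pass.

#4 |Sf1  (source Sf1 imposes f)
#0 |I1  (I1: I, integral causality)
#1 |I2  (I2: I, integral causality)
#2 |J1  (prefer integral on C1)
#3 |R1  (0-jn J1 has e-setter on 2)

b0 |I1
b1 |I2
b2 |J1
b3 |R1
b4 |Sf1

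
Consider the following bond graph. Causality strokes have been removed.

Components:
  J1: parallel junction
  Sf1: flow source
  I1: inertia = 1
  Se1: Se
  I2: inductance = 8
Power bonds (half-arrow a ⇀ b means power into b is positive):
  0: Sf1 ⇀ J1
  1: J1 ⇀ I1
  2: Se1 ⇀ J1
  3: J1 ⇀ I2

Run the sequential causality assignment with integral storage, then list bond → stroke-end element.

bond 0 |Sf1
bond 1 |I1
bond 2 |J1
bond 3 |I2

bond 0 stroke at Sf1  (Sf1: flow source, stroke at near end)
bond 2 stroke at J1  (Se1 fixes effort; stroke away)
bond 1 stroke at I1  (0-jn J1 has e-setter on 2)
bond 3 stroke at I2  (J1: bond 2 brought effort, rest push out)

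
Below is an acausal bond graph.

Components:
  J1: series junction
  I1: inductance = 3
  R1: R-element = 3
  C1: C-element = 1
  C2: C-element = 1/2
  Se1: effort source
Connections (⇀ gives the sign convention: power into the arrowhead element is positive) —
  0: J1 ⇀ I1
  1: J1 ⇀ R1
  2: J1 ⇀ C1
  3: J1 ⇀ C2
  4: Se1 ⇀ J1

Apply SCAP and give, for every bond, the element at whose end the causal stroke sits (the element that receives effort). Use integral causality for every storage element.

bond 0 →I1
bond 1 →J1
bond 2 →J1
bond 3 →J1
bond 4 →J1

#4 stroke→J1  (Se1 fixes effort; stroke away)
#0 stroke→I1  (I1 integral (f out))
#1 stroke→J1  (J1 flow already set via bond 0)
#2 stroke→J1  (J1: bond 0 brought flow, rest push out)
#3 stroke→J1  (common-f at J1 fixed by 0)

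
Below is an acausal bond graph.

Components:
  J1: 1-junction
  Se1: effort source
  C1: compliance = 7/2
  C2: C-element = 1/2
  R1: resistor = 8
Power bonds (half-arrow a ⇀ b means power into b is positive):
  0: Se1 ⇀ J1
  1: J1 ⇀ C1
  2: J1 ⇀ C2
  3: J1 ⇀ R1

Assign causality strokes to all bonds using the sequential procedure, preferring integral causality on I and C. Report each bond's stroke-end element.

#0 stroke at J1
#1 stroke at J1
#2 stroke at J1
#3 stroke at R1

β0 stroke→J1  (Se1: effort source, stroke at far end)
β1 stroke→J1  (C1 integral (e out))
β2 stroke→J1  (prefer integral on C2)
β3 stroke→R1  (J1: last free bond brings flow in)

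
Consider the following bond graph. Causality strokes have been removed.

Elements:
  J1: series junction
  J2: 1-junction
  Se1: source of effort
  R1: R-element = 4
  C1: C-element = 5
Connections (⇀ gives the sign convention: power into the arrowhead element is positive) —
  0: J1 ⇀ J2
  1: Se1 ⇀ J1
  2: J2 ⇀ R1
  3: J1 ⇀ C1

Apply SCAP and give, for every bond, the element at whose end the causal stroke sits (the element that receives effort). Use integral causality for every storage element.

#1 |J1  (source Se1 imposes e)
#3 |J1  (prefer integral on C1)
#0 |J2  (J1 needs exactly one f-in)
#2 |R1  (J2: last free bond brings flow in)

#0 |J2
#1 |J1
#2 |R1
#3 |J1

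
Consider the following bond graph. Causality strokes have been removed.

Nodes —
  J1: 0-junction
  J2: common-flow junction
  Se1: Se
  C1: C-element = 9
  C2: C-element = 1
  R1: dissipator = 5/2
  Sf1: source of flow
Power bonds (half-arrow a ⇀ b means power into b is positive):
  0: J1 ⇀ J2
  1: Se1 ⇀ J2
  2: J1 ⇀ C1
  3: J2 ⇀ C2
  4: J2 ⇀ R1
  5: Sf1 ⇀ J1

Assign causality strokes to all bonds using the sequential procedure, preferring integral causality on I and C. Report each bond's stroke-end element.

bond 0 |J2
bond 1 |J2
bond 2 |J1
bond 3 |J2
bond 4 |R1
bond 5 |Sf1

b1 →J2  (Se1 fixes effort; stroke away)
b5 →Sf1  (Sf1 (Sf) sets flow on bond)
b2 →J1  (C1: C, integral causality)
b0 →J2  (J1 effort already set via bond 2)
b3 →J2  (C2: C, integral causality)
b4 →R1  (closing 1-jn rule on J2)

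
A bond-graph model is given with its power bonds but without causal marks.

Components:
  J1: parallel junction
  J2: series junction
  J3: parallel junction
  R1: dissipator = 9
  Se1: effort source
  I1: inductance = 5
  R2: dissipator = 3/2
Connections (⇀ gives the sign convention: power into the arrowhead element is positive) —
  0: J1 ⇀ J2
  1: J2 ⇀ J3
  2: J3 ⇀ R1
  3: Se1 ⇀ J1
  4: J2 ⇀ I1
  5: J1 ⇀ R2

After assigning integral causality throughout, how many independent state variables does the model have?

1  (I1 all integral)

#3 |J1  (source Se1 imposes e)
#0 |J2  (0-jn J1 has e-setter on 3)
#5 |R2  (J1: bond 3 brought effort, rest push out)
#4 |I1  (prefer integral on I1)
#1 |J2  (1-jn J2 has f-setter on 4)
#2 |J3  (only one effort-in slot at J3)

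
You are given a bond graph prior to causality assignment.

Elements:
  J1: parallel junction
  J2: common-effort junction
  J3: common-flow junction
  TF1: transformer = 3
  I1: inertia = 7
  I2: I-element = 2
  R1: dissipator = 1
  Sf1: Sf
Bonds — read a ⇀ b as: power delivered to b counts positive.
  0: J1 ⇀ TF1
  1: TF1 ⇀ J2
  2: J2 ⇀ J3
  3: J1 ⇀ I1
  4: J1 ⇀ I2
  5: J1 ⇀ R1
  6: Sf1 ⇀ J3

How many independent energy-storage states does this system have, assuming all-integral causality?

2  (I1, I2 all integral)

bond 6 |Sf1  (Sf1 fixes flow; stroke at Sf1)
bond 2 |J3  (J3 flow already set via bond 6)
bond 1 |J2  (J2: last free bond brings effort in)
bond 0 |TF1  (TF TF1: opposite of bond 1)
bond 3 |I1  (prefer integral on I1)
bond 4 |I2  (prefer integral on I2)
bond 5 |J1  (J1 needs exactly one e-in)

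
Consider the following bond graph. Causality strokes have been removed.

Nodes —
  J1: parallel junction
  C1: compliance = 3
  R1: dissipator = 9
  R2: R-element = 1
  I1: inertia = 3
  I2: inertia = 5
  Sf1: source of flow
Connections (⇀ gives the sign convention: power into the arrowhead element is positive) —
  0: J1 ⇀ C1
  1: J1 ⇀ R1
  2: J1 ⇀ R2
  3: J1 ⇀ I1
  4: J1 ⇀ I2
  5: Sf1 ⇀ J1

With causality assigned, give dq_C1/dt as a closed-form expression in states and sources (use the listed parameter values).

#5 →Sf1  (Sf1 fixes flow; stroke at Sf1)
#0 →J1  (C1: C, integral causality)
#1 →R1  (0-jn J1 has e-setter on 0)
#2 →R2  (common-e at J1 fixed by 0)
#3 →I1  (J1: bond 0 brought effort, rest push out)
#4 →I2  (J1: bond 0 brought effort, rest push out)

dq_C1/dt = F_Sf1 - p_I1/3 - p_I2/5 - 10*q_C1/27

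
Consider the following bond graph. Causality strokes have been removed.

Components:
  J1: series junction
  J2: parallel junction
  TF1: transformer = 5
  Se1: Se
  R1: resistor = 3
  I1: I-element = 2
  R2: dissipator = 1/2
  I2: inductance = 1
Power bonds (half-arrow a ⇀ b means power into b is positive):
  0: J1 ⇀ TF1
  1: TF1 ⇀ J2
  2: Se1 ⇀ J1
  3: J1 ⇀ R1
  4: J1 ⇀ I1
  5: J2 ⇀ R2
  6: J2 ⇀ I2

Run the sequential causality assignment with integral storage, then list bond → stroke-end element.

bond 0 |J1
bond 1 |TF1
bond 2 |J1
bond 3 |J1
bond 4 |I1
bond 5 |J2
bond 6 |I2

#2 stroke at J1  (Se1 fixes effort; stroke away)
#4 stroke at I1  (I1 outputs flow p/I1)
#0 stroke at J1  (common-f at J1 fixed by 4)
#3 stroke at J1  (J1 flow already set via bond 4)
#1 stroke at TF1  (TF TF1: opposite of bond 0)
#6 stroke at I2  (I2 outputs flow p/I2)
#5 stroke at J2  (closing 0-jn rule on J2)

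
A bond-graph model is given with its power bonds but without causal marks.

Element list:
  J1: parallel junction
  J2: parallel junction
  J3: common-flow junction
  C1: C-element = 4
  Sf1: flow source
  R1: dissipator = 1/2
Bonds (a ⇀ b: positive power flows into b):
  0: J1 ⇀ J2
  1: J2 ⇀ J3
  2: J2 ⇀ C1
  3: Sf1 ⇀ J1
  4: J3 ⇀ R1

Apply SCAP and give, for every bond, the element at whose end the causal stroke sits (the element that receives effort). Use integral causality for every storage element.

b3 stroke→Sf1  (Sf1 fixes flow; stroke at Sf1)
b0 stroke→J1  (J1: last free bond brings effort in)
b2 stroke→J2  (prefer integral on C1)
b1 stroke→J3  (0-jn J2 has e-setter on 2)
b4 stroke→R1  (J3 needs exactly one f-in)

β0 stroke at J1
β1 stroke at J3
β2 stroke at J2
β3 stroke at Sf1
β4 stroke at R1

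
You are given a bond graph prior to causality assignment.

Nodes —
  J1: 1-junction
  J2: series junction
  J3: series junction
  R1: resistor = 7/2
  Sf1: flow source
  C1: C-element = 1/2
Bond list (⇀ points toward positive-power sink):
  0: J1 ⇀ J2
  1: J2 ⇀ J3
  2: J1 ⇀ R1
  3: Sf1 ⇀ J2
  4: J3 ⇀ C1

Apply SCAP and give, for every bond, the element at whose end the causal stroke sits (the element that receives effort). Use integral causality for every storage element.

β0 →J2
β1 →J2
β2 →J1
β3 →Sf1
β4 →J3

#3 stroke at Sf1  (Sf1 fixes flow; stroke at Sf1)
#0 stroke at J2  (1-jn J2 has f-setter on 3)
#1 stroke at J2  (J2 flow already set via bond 3)
#4 stroke at J3  (J3 flow already set via bond 1)
#2 stroke at J1  (J1 flow already set via bond 0)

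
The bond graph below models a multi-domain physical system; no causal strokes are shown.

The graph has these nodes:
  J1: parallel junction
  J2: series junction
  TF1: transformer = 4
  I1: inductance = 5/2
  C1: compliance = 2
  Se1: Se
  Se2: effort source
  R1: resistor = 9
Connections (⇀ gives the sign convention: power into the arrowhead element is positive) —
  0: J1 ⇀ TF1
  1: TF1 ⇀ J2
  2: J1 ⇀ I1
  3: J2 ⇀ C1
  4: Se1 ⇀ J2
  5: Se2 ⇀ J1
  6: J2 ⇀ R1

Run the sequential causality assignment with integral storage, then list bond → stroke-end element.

bond 0 |TF1
bond 1 |J2
bond 2 |I1
bond 3 |J2
bond 4 |J2
bond 5 |J1
bond 6 |R1

β4 stroke→J2  (Se1 (Se) sets effort on bond)
β5 stroke→J1  (Se2: effort source, stroke at far end)
β0 stroke→TF1  (J1: bond 5 brought effort, rest push out)
β2 stroke→I1  (common-e at J1 fixed by 5)
β1 stroke→J2  (through TF1, causality passes straight; one stroke at TF1)
β3 stroke→J2  (C1 outputs effort q/C1)
β6 stroke→R1  (only one flow-in slot at J2)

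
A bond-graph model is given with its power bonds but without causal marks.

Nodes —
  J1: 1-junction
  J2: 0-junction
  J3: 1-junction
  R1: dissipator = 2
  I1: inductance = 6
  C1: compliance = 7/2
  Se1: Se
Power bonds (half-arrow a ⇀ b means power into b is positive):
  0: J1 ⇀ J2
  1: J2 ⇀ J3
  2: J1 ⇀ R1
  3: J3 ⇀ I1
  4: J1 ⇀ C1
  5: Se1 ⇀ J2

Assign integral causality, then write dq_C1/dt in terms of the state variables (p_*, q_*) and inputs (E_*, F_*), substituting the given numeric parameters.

b5 stroke→J2  (source Se1 imposes e)
b0 stroke→J1  (common-e at J2 fixed by 5)
b1 stroke→J3  (common-e at J2 fixed by 5)
b3 stroke→I1  (J3 needs exactly one f-in)
b4 stroke→J1  (C1 integral (e out))
b2 stroke→R1  (only one flow-in slot at J1)

dq_C1/dt = -E_Se1/2 - q_C1/7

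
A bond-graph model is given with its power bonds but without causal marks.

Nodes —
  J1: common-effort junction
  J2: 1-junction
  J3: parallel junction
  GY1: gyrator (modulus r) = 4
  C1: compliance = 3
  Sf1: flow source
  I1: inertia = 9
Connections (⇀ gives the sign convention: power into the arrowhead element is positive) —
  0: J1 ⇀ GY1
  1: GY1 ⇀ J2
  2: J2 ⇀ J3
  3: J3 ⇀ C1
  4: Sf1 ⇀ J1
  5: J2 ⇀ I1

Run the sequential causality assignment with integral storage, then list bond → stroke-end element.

β0 stroke at J1
β1 stroke at J2
β2 stroke at J2
β3 stroke at J3
β4 stroke at Sf1
β5 stroke at I1

b4 →Sf1  (Sf1 fixes flow; stroke at Sf1)
b0 →J1  (J1: last free bond brings effort in)
b1 →J2  (GY1 both-in/both-out from 0)
b3 →J3  (prefer integral on C1)
b2 →J2  (J3 effort already set via bond 3)
b5 →I1  (J2 needs exactly one f-in)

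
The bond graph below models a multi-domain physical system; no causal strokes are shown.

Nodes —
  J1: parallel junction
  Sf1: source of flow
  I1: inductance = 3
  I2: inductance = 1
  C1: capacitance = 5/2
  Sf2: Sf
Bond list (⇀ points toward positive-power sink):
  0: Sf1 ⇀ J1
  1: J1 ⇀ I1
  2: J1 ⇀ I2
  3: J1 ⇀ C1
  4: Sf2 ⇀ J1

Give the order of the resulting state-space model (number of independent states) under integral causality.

3  (C1, I1, I2 all integral)

#0 stroke→Sf1  (source Sf1 imposes f)
#4 stroke→Sf2  (Sf2 fixes flow; stroke at Sf2)
#1 stroke→I1  (I1 integral (f out))
#2 stroke→I2  (I2 outputs flow p/I2)
#3 stroke→J1  (closing 0-jn rule on J1)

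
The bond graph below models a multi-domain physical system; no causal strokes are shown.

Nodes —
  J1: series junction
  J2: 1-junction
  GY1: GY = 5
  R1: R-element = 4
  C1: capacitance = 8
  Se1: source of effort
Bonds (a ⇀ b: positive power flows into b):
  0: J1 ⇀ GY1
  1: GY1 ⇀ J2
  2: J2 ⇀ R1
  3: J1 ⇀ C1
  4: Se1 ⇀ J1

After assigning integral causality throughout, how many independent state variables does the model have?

1  (C1 all integral)

β4 →J1  (Se1 (Se) sets effort on bond)
β3 →J1  (C1 integral (e out))
β0 →GY1  (J1: last free bond brings flow in)
β1 →GY1  (GY1: gyrator matches bond 0)
β2 →J2  (1-jn J2 has f-setter on 1)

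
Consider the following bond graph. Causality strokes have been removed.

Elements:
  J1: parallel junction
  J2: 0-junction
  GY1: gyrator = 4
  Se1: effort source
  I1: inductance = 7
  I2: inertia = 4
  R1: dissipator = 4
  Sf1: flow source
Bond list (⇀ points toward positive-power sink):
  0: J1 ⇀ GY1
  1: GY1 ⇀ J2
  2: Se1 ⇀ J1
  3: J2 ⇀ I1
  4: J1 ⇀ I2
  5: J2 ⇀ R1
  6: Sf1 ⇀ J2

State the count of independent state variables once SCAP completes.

β2 stroke at J1  (Se1 fixes effort; stroke away)
β6 stroke at Sf1  (Sf1: flow source, stroke at near end)
β0 stroke at GY1  (J1: bond 2 brought effort, rest push out)
β4 stroke at I2  (0-jn J1 has e-setter on 2)
β1 stroke at GY1  (GY GY1: same side as bond 0)
β3 stroke at I1  (I1 outputs flow p/I1)
β5 stroke at J2  (J2: last free bond brings effort in)

2  (I1, I2 all integral)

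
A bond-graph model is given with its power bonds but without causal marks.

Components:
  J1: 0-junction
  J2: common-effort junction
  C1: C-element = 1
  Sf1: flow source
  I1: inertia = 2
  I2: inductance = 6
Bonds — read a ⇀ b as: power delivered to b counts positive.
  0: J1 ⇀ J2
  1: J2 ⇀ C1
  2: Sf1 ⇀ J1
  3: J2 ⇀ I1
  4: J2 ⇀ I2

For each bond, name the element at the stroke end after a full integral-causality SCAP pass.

bond 2 stroke at Sf1  (Sf1 (Sf) sets flow on bond)
bond 0 stroke at J1  (J1 needs exactly one e-in)
bond 1 stroke at J2  (prefer integral on C1)
bond 3 stroke at I1  (J2: bond 1 brought effort, rest push out)
bond 4 stroke at I2  (common-e at J2 fixed by 1)

β0 stroke→J1
β1 stroke→J2
β2 stroke→Sf1
β3 stroke→I1
β4 stroke→I2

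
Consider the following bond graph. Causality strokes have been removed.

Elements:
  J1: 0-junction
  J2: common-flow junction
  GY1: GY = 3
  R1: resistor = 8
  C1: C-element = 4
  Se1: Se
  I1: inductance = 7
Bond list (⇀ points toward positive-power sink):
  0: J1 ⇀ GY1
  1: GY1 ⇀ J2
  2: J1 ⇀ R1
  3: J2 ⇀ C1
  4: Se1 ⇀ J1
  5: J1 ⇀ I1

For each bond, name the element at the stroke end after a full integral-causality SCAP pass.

β4 →J1  (Se1 (Se) sets effort on bond)
β0 →GY1  (J1: bond 4 brought effort, rest push out)
β2 →R1  (0-jn J1 has e-setter on 4)
β5 →I1  (common-e at J1 fixed by 4)
β1 →GY1  (GY GY1: same side as bond 0)
β3 →J2  (J2: bond 1 brought flow, rest push out)

bond 0 |GY1
bond 1 |GY1
bond 2 |R1
bond 3 |J2
bond 4 |J1
bond 5 |I1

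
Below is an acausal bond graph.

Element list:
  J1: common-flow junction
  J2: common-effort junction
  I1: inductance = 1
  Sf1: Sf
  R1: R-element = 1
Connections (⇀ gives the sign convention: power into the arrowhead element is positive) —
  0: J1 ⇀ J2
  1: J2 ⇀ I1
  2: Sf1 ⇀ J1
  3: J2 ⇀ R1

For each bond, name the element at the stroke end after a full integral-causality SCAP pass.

#2 →Sf1  (Sf1: flow source, stroke at near end)
#0 →J1  (J1: bond 2 brought flow, rest push out)
#1 →I1  (I1 integral (f out))
#3 →J2  (J2 needs exactly one e-in)

β0 →J1
β1 →I1
β2 →Sf1
β3 →J2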